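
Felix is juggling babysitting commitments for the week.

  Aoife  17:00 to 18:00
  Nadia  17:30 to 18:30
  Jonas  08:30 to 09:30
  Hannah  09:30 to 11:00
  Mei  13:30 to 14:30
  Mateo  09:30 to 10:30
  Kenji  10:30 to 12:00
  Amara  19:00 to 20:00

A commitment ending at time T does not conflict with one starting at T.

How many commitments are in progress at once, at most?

2

Walk through starts and ends in time order (an end at T is processed before a start at T):
08:30 start Jonas → 1
09:30 end Jonas → 0
09:30 start Hannah → 1
09:30 start Mateo → 2
10:30 end Mateo → 1
10:30 start Kenji → 2
11:00 end Hannah → 1
12:00 end Kenji → 0
13:30 start Mei → 1
14:30 end Mei → 0
17:00 start Aoife → 1
17:30 start Nadia → 2
18:00 end Aoife → 1
18:30 end Nadia → 0
19:00 start Amara → 1
20:00 end Amara → 0
Peak is 2, at 09:30 (Hannah, Mateo).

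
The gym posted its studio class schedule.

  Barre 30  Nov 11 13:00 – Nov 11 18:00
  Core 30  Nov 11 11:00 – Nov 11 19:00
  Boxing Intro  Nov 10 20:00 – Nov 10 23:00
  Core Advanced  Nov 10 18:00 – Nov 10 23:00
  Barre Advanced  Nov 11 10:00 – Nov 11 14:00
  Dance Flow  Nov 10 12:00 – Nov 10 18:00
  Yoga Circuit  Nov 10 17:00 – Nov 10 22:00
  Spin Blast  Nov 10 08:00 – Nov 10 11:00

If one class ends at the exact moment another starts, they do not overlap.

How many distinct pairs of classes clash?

7

Sorted by start: Spin Blast, Dance Flow, Yoga Circuit, Core Advanced, Boxing Intro, Barre Advanced, Core 30, Barre 30.
Dance Flow starts after Spin Blast ends — done with Spin Blast.
Yoga Circuit starts before Dance Flow ends → Dance Flow and Yoga Circuit overlap.
Core Advanced starts exactly when Dance Flow ends (back-to-back, no overlap) — done with Dance Flow.
Core Advanced starts before Yoga Circuit ends → Yoga Circuit and Core Advanced overlap.
Boxing Intro starts before Yoga Circuit ends → Yoga Circuit and Boxing Intro overlap.
Barre Advanced starts after Yoga Circuit ends — done with Yoga Circuit.
Boxing Intro starts before Core Advanced ends → Core Advanced and Boxing Intro overlap.
Barre Advanced starts after Core Advanced ends — done with Core Advanced.
Barre Advanced starts after Boxing Intro ends — done with Boxing Intro.
Core 30 starts before Barre Advanced ends → Barre Advanced and Core 30 overlap.
Barre 30 starts before Barre Advanced ends → Barre Advanced and Barre 30 overlap.
Barre 30 starts before Core 30 ends → Core 30 and Barre 30 overlap.
Overlapping pairs: Barre 30 & Barre Advanced, Barre 30 & Core 30, Barre Advanced & Core 30, Boxing Intro & Core Advanced, Boxing Intro & Yoga Circuit, Core Advanced & Yoga Circuit, Dance Flow & Yoga Circuit — 7 in total.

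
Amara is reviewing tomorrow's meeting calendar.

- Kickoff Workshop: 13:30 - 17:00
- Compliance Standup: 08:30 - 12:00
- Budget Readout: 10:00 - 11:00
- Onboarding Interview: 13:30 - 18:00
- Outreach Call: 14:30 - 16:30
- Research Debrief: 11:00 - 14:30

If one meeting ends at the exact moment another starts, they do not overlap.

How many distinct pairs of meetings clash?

Check each pair: they overlap iff neither finishes before the other starts.
Sorted by start: Compliance Standup, Budget Readout, Research Debrief, Kickoff Workshop, Onboarding Interview, Outreach Call.
Budget Readout starts before Compliance Standup ends → Compliance Standup and Budget Readout overlap.
Research Debrief starts before Compliance Standup ends → Compliance Standup and Research Debrief overlap.
Kickoff Workshop starts after Compliance Standup ends; Compliance Standup is clear from here.
Research Debrief starts exactly when Budget Readout ends (back-to-back, no overlap); Budget Readout is clear from here.
Kickoff Workshop starts before Research Debrief ends → Research Debrief and Kickoff Workshop overlap.
Onboarding Interview starts before Research Debrief ends → Research Debrief and Onboarding Interview overlap.
Outreach Call starts exactly when Research Debrief ends (back-to-back, no overlap).
Onboarding Interview starts before Kickoff Workshop ends → Kickoff Workshop and Onboarding Interview overlap.
Outreach Call starts before Kickoff Workshop ends → Kickoff Workshop and Outreach Call overlap.
Outreach Call starts before Onboarding Interview ends → Onboarding Interview and Outreach Call overlap.
Overlapping pairs: Budget Readout & Compliance Standup, Compliance Standup & Research Debrief, Kickoff Workshop & Onboarding Interview, Kickoff Workshop & Outreach Call, Kickoff Workshop & Research Debrief, Onboarding Interview & Outreach Call, Onboarding Interview & Research Debrief — 7 in total.

7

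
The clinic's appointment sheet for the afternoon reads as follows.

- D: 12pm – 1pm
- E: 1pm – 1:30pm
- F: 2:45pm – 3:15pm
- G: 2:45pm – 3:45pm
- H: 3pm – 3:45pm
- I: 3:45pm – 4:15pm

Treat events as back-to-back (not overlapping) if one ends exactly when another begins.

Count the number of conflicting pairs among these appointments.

Sorted by start: D, E, F, G, H, I.
E starts exactly when D ends (back-to-back, no overlap) — done with D.
F starts after E ends — done with E.
G starts before F ends → F and G overlap.
H starts before F ends → F and H overlap.
I starts after F ends.
H starts before G ends → G and H overlap.
I starts exactly when G ends (back-to-back, no overlap).
I starts exactly when H ends (back-to-back, no overlap).
Overlapping pairs: F & G, F & H, G & H — 3 in total.

3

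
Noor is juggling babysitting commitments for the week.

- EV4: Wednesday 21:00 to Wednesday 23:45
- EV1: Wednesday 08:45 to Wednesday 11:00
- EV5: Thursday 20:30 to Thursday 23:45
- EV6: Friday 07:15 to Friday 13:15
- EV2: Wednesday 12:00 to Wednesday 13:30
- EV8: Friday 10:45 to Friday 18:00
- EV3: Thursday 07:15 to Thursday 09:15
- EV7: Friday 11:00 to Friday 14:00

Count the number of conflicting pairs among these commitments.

Sorted by start: EV1, EV2, EV4, EV3, EV5, EV6, EV8, EV7.
EV2 starts after EV1 ends; EV1 is clear from here.
EV4 starts after EV2 ends; EV2 is clear from here.
EV3 starts after EV4 ends; EV4 is clear from here.
EV5 starts after EV3 ends; EV3 is clear from here.
EV6 starts after EV5 ends; EV5 is clear from here.
EV8 starts before EV6 ends → EV6 and EV8 overlap.
EV7 starts before EV6 ends → EV6 and EV7 overlap.
EV7 starts before EV8 ends → EV8 and EV7 overlap.
Overlapping pairs: EV6 & EV7, EV6 & EV8, EV7 & EV8 — 3 in total.

3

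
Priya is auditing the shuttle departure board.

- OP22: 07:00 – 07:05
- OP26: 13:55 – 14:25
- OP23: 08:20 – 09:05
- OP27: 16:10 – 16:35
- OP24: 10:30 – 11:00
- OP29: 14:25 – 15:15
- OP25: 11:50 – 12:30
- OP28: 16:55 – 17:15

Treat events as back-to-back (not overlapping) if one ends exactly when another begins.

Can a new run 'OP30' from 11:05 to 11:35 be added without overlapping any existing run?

OP22: ends 07:05 at or before OP30 starts 11:05 → clear.
OP23: ends 09:05 at or before OP30 starts 11:05 → clear.
OP24: ends 11:00 at or before OP30 starts 11:05 → clear.
OP25: starts 11:50 at or after OP30 ends 11:35 → clear.
OP26: starts 13:55 at or after OP30 ends 11:35 → clear.
OP29: starts 14:25 at or after OP30 ends 11:35 → clear.
OP27: starts 16:10 at or after OP30 ends 11:35 → clear.
OP28: starts 16:55 at or after OP30 ends 11:35 → clear.

Yes — the slot is free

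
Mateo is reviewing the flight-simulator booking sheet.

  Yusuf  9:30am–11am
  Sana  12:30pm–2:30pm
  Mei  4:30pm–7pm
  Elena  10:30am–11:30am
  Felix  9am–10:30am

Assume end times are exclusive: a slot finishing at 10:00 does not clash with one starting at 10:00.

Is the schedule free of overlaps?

No

Sorted by start: Felix, Yusuf, Elena, Sana, Mei.
Yusuf starts before Felix ends → Felix and Yusuf overlap.
That's a conflict, so the schedule is not conflict-free.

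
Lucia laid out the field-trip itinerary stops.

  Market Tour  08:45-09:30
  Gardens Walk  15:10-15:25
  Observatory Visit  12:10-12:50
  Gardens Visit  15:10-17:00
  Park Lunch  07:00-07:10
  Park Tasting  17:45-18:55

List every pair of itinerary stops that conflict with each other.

Sorted by start: Park Lunch, Market Tour, Observatory Visit, Gardens Visit, Gardens Walk, Park Tasting.
Market Tour starts after Park Lunch ends, so nothing later overlaps Park Lunch either.
Observatory Visit starts after Market Tour ends, so nothing later overlaps Market Tour either.
Gardens Visit starts after Observatory Visit ends, so nothing later overlaps Observatory Visit either.
Gardens Walk starts before Gardens Visit ends → Gardens Visit and Gardens Walk overlap.
Park Tasting starts after Gardens Visit ends.
Park Tasting starts after Gardens Walk ends.

Gardens Visit & Gardens Walk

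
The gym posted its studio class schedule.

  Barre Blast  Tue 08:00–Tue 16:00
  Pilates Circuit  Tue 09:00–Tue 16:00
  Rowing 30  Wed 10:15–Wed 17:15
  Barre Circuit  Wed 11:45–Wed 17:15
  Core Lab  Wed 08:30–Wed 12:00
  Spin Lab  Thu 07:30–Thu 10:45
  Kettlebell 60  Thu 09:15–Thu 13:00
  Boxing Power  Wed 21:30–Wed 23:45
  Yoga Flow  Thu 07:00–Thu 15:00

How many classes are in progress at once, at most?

Walk through starts and ends in time order (an end at T is processed before a start at T):
Tue 08:00 start Barre Blast → 1
Tue 09:00 start Pilates Circuit → 2
Tue 16:00 end Barre Blast → 1
Tue 16:00 end Pilates Circuit → 0
Wed 08:30 start Core Lab → 1
Wed 10:15 start Rowing 30 → 2
Wed 11:45 start Barre Circuit → 3
Wed 12:00 end Core Lab → 2
Wed 17:15 end Barre Circuit → 1
Wed 17:15 end Rowing 30 → 0
Wed 21:30 start Boxing Power → 1
Wed 23:45 end Boxing Power → 0
Thu 07:00 start Yoga Flow → 1
Thu 07:30 start Spin Lab → 2
Thu 09:15 start Kettlebell 60 → 3
Thu 10:45 end Spin Lab → 2
Thu 13:00 end Kettlebell 60 → 1
Thu 15:00 end Yoga Flow → 0
Peak is 3, at Wed 11:45 (Barre Circuit, Core Lab, Rowing 30).

3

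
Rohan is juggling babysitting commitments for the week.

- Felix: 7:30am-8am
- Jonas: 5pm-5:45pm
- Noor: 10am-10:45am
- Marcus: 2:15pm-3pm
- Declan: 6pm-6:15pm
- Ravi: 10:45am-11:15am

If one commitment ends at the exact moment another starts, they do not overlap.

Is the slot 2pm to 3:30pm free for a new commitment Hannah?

No — it overlaps Marcus

Felix: ends 8am at or before Hannah starts 2pm → clear.
Noor: ends 10:45am at or before Hannah starts 2pm → clear.
Ravi: ends 11:15am at or before Hannah starts 2pm → clear.
Marcus: starts 2:15pm before Hannah ends 3:30pm, and ends 3pm after Hannah starts 2pm → overlap.
Jonas: starts 5pm at or after Hannah ends 3:30pm → clear.
Declan: starts 6pm at or after Hannah ends 3:30pm → clear.
Hannah overlaps Marcus.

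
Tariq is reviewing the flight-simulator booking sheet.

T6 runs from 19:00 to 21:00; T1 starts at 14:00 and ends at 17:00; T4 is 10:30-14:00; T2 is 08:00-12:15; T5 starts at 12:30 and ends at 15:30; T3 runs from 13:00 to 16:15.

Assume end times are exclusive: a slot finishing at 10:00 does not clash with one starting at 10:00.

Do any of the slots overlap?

Yes

Sorted by start: T2, T4, T5, T3, T1, T6.
T4 starts before T2 ends → T2 and T4 overlap.
That's a conflict, so the schedule is not conflict-free.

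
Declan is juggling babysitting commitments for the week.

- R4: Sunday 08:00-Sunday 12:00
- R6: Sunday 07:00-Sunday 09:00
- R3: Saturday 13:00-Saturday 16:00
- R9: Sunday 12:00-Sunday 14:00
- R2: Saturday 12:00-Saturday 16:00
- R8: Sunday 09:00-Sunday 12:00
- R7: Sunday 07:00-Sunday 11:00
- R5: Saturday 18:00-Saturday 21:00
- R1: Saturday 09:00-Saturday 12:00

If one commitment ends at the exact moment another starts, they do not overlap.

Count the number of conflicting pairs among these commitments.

Sorted by start: R1, R2, R3, R5, R6, R7, R4, R8, R9.
R2 starts exactly when R1 ends (back-to-back, no overlap), so nothing later overlaps R1 either.
R3 starts before R2 ends → R2 and R3 overlap.
R5 starts after R2 ends, so nothing later overlaps R2 either.
R5 starts after R3 ends, so nothing later overlaps R3 either.
R6 starts after R5 ends, so nothing later overlaps R5 either.
R7 starts before R6 ends → R6 and R7 overlap.
R4 starts before R6 ends → R6 and R4 overlap.
R8 starts exactly when R6 ends (back-to-back, no overlap), so nothing later overlaps R6 either.
R4 starts before R7 ends → R7 and R4 overlap.
R8 starts before R7 ends → R7 and R8 overlap.
R9 starts after R7 ends.
R8 starts before R4 ends → R4 and R8 overlap.
R9 starts exactly when R4 ends (back-to-back, no overlap).
R9 starts exactly when R8 ends (back-to-back, no overlap).
Overlapping pairs: R2 & R3, R4 & R6, R4 & R7, R4 & R8, R6 & R7, R7 & R8 — 6 in total.

6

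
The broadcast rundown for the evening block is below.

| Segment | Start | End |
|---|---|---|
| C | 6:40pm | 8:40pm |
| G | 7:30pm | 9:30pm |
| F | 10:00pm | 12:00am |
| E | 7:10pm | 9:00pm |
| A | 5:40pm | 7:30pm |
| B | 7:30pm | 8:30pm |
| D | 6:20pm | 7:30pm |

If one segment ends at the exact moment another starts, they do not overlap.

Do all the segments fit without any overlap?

No

Two intervals overlap when each starts before the other ends.
Sorted by start: A, D, C, E, B, G, F.
D starts before A ends → A and D overlap.
That's a conflict, so the schedule is not conflict-free.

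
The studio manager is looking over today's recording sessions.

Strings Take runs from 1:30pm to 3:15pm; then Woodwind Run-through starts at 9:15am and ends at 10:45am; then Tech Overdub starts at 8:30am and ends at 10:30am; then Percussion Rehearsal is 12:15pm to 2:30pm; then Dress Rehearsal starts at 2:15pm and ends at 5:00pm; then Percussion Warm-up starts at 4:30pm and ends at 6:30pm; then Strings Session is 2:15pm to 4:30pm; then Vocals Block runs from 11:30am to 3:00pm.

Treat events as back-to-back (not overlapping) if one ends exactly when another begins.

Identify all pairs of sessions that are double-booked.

Check each pair: they overlap iff neither finishes before the other starts.
Sorted by start: Tech Overdub, Woodwind Run-through, Vocals Block, Percussion Rehearsal, Strings Take, Strings Session, Dress Rehearsal, Percussion Warm-up.
Woodwind Run-through starts before Tech Overdub ends → Tech Overdub and Woodwind Run-through overlap.
Vocals Block starts after Tech Overdub ends, so Tech Overdub has no further overlaps.
Vocals Block starts after Woodwind Run-through ends, so Woodwind Run-through has no further overlaps.
Percussion Rehearsal starts before Vocals Block ends → Vocals Block and Percussion Rehearsal overlap.
Strings Take starts before Vocals Block ends → Vocals Block and Strings Take overlap.
Strings Session starts before Vocals Block ends → Vocals Block and Strings Session overlap.
Dress Rehearsal starts before Vocals Block ends → Vocals Block and Dress Rehearsal overlap.
Percussion Warm-up starts after Vocals Block ends.
Strings Take starts before Percussion Rehearsal ends → Percussion Rehearsal and Strings Take overlap.
Strings Session starts before Percussion Rehearsal ends → Percussion Rehearsal and Strings Session overlap.
Dress Rehearsal starts before Percussion Rehearsal ends → Percussion Rehearsal and Dress Rehearsal overlap.
Percussion Warm-up starts after Percussion Rehearsal ends.
Strings Session starts before Strings Take ends → Strings Take and Strings Session overlap.
Dress Rehearsal starts before Strings Take ends → Strings Take and Dress Rehearsal overlap.
Percussion Warm-up starts after Strings Take ends.
Dress Rehearsal starts before Strings Session ends → Strings Session and Dress Rehearsal overlap.
Percussion Warm-up starts exactly when Strings Session ends (back-to-back, no overlap).
Percussion Warm-up starts before Dress Rehearsal ends → Dress Rehearsal and Percussion Warm-up overlap.

Dress Rehearsal & Percussion Rehearsal, Dress Rehearsal & Percussion Warm-up, Dress Rehearsal & Strings Session, Dress Rehearsal & Strings Take, Dress Rehearsal & Vocals Block, Percussion Rehearsal & Strings Session, Percussion Rehearsal & Strings Take, Percussion Rehearsal & Vocals Block, Strings Session & Strings Take, Strings Session & Vocals Block, Strings Take & Vocals Block, Tech Overdub & Woodwind Run-through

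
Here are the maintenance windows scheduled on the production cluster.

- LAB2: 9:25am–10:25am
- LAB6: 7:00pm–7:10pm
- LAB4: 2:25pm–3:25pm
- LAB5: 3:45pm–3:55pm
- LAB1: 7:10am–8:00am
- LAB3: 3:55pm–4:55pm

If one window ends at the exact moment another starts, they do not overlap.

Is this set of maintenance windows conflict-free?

Yes

Sorted by start: LAB1, LAB2, LAB4, LAB5, LAB3, LAB6.
LAB2 starts after LAB1 ends — done with LAB1.
LAB4 starts after LAB2 ends — done with LAB2.
LAB5 starts after LAB4 ends — done with LAB4.
LAB3 starts exactly when LAB5 ends (back-to-back, no overlap) — done with LAB5.
LAB6 starts after LAB3 ends.
Every pair is clear; the schedule has no overlaps.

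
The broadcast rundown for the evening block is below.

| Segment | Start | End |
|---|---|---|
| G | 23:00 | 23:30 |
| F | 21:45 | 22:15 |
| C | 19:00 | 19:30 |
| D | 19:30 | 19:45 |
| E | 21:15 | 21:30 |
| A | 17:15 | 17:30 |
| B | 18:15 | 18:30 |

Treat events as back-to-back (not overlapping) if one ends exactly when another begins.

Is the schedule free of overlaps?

Sorted by start: A, B, C, D, E, F, G.
B starts after A ends — done with A.
C starts after B ends — done with B.
D starts exactly when C ends (back-to-back, no overlap) — done with C.
E starts after D ends — done with D.
F starts after E ends — done with E.
G starts after F ends.
Every pair is clear; the schedule has no overlaps.

Yes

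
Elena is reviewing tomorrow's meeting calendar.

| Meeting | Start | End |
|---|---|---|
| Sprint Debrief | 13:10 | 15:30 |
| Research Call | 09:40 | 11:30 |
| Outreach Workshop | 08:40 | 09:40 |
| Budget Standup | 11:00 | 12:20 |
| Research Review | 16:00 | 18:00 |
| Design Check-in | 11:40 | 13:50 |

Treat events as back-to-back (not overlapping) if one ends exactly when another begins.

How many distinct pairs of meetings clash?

Check each pair: they overlap iff neither finishes before the other starts.
Sorted by start: Outreach Workshop, Research Call, Budget Standup, Design Check-in, Sprint Debrief, Research Review.
Research Call starts exactly when Outreach Workshop ends (back-to-back, no overlap), so nothing later overlaps Outreach Workshop either.
Budget Standup starts before Research Call ends → Research Call and Budget Standup overlap.
Design Check-in starts after Research Call ends, so nothing later overlaps Research Call either.
Design Check-in starts before Budget Standup ends → Budget Standup and Design Check-in overlap.
Sprint Debrief starts after Budget Standup ends, so nothing later overlaps Budget Standup either.
Sprint Debrief starts before Design Check-in ends → Design Check-in and Sprint Debrief overlap.
Research Review starts after Design Check-in ends.
Research Review starts after Sprint Debrief ends.
Overlapping pairs: Budget Standup & Design Check-in, Budget Standup & Research Call, Design Check-in & Sprint Debrief — 3 in total.

3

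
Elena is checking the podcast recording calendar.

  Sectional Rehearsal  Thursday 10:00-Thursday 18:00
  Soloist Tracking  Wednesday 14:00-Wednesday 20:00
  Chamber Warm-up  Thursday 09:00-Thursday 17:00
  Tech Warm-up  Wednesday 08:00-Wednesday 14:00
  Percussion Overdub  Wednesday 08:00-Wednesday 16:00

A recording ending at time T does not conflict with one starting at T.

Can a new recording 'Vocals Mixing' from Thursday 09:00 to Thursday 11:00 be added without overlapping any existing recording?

No — it overlaps Chamber Warm-up, Sectional Rehearsal

Percussion Overdub: ends Wednesday 16:00 at or before Vocals Mixing starts Thursday 09:00 → clear.
Tech Warm-up: ends Wednesday 14:00 at or before Vocals Mixing starts Thursday 09:00 → clear.
Soloist Tracking: ends Wednesday 20:00 at or before Vocals Mixing starts Thursday 09:00 → clear.
Chamber Warm-up: starts Thursday 09:00 before Vocals Mixing ends Thursday 11:00, and ends Thursday 17:00 after Vocals Mixing starts Thursday 09:00 → overlap.
Sectional Rehearsal: starts Thursday 10:00 before Vocals Mixing ends Thursday 11:00, and ends Thursday 18:00 after Vocals Mixing starts Thursday 09:00 → overlap.
Vocals Mixing overlaps Sectional Rehearsal, Chamber Warm-up.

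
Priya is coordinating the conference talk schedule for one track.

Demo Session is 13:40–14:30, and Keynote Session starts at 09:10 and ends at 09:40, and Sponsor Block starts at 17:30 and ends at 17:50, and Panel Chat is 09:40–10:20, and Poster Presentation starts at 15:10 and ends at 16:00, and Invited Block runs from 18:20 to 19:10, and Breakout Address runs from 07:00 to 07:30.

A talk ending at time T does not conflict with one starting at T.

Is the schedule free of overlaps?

Sorted by start: Breakout Address, Keynote Session, Panel Chat, Demo Session, Poster Presentation, Sponsor Block, Invited Block.
Keynote Session starts after Breakout Address ends, so nothing later overlaps Breakout Address either.
Panel Chat starts exactly when Keynote Session ends (back-to-back, no overlap), so nothing later overlaps Keynote Session either.
Demo Session starts after Panel Chat ends, so nothing later overlaps Panel Chat either.
Poster Presentation starts after Demo Session ends, so nothing later overlaps Demo Session either.
Sponsor Block starts after Poster Presentation ends, so nothing later overlaps Poster Presentation either.
Invited Block starts after Sponsor Block ends.
Every pair is clear; the schedule has no overlaps.

Yes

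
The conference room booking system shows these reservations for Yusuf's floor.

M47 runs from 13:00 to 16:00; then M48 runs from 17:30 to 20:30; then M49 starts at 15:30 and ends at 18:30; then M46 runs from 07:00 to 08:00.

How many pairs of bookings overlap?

2

Sorted by start: M46, M47, M49, M48.
M47 starts after M46 ends, so nothing later overlaps M46 either.
M49 starts before M47 ends → M47 and M49 overlap.
M48 starts after M47 ends.
M48 starts before M49 ends → M49 and M48 overlap.
Overlapping pairs: M47 & M49, M48 & M49 — 2 in total.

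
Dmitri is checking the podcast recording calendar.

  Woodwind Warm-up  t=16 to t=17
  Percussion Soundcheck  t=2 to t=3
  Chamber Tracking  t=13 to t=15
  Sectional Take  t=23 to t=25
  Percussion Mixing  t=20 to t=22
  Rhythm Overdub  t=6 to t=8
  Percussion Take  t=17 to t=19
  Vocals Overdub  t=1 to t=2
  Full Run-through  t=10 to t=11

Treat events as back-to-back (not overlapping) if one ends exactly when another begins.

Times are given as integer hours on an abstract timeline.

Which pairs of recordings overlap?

Check each pair: they overlap iff neither finishes before the other starts.
Sorted by start: Vocals Overdub, Percussion Soundcheck, Rhythm Overdub, Full Run-through, Chamber Tracking, Woodwind Warm-up, Percussion Take, Percussion Mixing, Sectional Take.
Percussion Soundcheck starts exactly when Vocals Overdub ends (back-to-back, no overlap), so nothing later overlaps Vocals Overdub either.
Rhythm Overdub starts after Percussion Soundcheck ends, so nothing later overlaps Percussion Soundcheck either.
Full Run-through starts after Rhythm Overdub ends, so nothing later overlaps Rhythm Overdub either.
Chamber Tracking starts after Full Run-through ends, so nothing later overlaps Full Run-through either.
Woodwind Warm-up starts after Chamber Tracking ends, so nothing later overlaps Chamber Tracking either.
Percussion Take starts exactly when Woodwind Warm-up ends (back-to-back, no overlap), so nothing later overlaps Woodwind Warm-up either.
Percussion Mixing starts after Percussion Take ends, so nothing later overlaps Percussion Take either.
Sectional Take starts after Percussion Mixing ends.

no conflicts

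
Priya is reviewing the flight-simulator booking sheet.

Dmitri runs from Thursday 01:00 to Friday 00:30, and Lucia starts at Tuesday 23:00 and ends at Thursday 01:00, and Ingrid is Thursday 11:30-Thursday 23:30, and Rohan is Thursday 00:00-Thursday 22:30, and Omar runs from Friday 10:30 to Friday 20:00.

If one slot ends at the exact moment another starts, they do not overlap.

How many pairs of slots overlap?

4

Sorted by start: Lucia, Rohan, Dmitri, Ingrid, Omar.
Rohan starts before Lucia ends → Lucia and Rohan overlap.
Dmitri starts exactly when Lucia ends (back-to-back, no overlap), so Lucia has no further overlaps.
Dmitri starts before Rohan ends → Rohan and Dmitri overlap.
Ingrid starts before Rohan ends → Rohan and Ingrid overlap.
Omar starts after Rohan ends.
Ingrid starts before Dmitri ends → Dmitri and Ingrid overlap.
Omar starts after Dmitri ends.
Omar starts after Ingrid ends.
Overlapping pairs: Dmitri & Ingrid, Dmitri & Rohan, Ingrid & Rohan, Lucia & Rohan — 4 in total.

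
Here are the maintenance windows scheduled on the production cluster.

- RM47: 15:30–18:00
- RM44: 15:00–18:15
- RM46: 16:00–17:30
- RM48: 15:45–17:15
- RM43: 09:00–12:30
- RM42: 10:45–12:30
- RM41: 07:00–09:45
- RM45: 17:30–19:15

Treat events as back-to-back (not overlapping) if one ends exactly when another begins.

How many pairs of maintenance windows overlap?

10

Sorted by start: RM41, RM43, RM42, RM44, RM47, RM48, RM46, RM45.
RM43 starts before RM41 ends → RM41 and RM43 overlap.
RM42 starts after RM41 ends, so nothing later overlaps RM41 either.
RM42 starts before RM43 ends → RM43 and RM42 overlap.
RM44 starts after RM43 ends, so nothing later overlaps RM43 either.
RM44 starts after RM42 ends, so nothing later overlaps RM42 either.
RM47 starts before RM44 ends → RM44 and RM47 overlap.
RM48 starts before RM44 ends → RM44 and RM48 overlap.
RM46 starts before RM44 ends → RM44 and RM46 overlap.
RM45 starts before RM44 ends → RM44 and RM45 overlap.
RM48 starts before RM47 ends → RM47 and RM48 overlap.
RM46 starts before RM47 ends → RM47 and RM46 overlap.
RM45 starts before RM47 ends → RM47 and RM45 overlap.
RM46 starts before RM48 ends → RM48 and RM46 overlap.
RM45 starts after RM48 ends.
RM45 starts exactly when RM46 ends (back-to-back, no overlap).
Overlapping pairs: RM41 & RM43, RM42 & RM43, RM44 & RM45, RM44 & RM46, RM44 & RM47, RM44 & RM48, RM45 & RM47, RM46 & RM47, RM46 & RM48, RM47 & RM48 — 10 in total.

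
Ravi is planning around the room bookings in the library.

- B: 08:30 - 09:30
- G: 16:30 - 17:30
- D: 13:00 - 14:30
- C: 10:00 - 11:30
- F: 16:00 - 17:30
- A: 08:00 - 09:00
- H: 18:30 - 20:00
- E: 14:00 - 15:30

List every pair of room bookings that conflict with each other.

A & B, D & E, F & G

Two intervals overlap when each starts before the other ends.
Sorted by start: A, B, C, D, E, F, G, H.
B starts before A ends → A and B overlap.
C starts after A ends; A is clear from here.
C starts after B ends; B is clear from here.
D starts after C ends; C is clear from here.
E starts before D ends → D and E overlap.
F starts after D ends; D is clear from here.
F starts after E ends; E is clear from here.
G starts before F ends → F and G overlap.
H starts after F ends.
H starts after G ends.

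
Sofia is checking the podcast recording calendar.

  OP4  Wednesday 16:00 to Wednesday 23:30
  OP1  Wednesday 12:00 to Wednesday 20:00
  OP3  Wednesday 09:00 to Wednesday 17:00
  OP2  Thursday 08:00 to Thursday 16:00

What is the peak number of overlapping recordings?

Sort all start/end points and keep a running count:
Wednesday 09:00 start OP3 → 1
Wednesday 12:00 start OP1 → 2
Wednesday 16:00 start OP4 → 3
Wednesday 17:00 end OP3 → 2
Wednesday 20:00 end OP1 → 1
Wednesday 23:30 end OP4 → 0
Thursday 08:00 start OP2 → 1
Thursday 16:00 end OP2 → 0
Peak is 3, at Wednesday 16:00 (OP1, OP3, OP4).

3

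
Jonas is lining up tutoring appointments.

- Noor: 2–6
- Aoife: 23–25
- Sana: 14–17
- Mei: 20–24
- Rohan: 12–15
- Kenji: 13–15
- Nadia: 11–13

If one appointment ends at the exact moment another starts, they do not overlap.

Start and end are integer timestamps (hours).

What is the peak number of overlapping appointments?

3

Walk through starts and ends in time order (an end at T is processed before a start at T):
2 start Noor → 1
6 end Noor → 0
11 start Nadia → 1
12 start Rohan → 2
13 end Nadia → 1
13 start Kenji → 2
14 start Sana → 3
15 end Kenji → 2
15 end Rohan → 1
17 end Sana → 0
20 start Mei → 1
23 start Aoife → 2
24 end Mei → 1
25 end Aoife → 0
Peak is 3, at 14 (Kenji, Rohan, Sana).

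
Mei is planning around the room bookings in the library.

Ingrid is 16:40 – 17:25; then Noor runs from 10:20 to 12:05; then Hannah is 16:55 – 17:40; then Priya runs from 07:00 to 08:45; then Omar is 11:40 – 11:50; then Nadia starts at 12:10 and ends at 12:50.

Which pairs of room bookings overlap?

Hannah & Ingrid, Noor & Omar

Two intervals overlap when each starts before the other ends.
Sorted by start: Priya, Noor, Omar, Nadia, Ingrid, Hannah.
Noor starts after Priya ends; Priya is clear from here.
Omar starts before Noor ends → Noor and Omar overlap.
Nadia starts after Noor ends; Noor is clear from here.
Nadia starts after Omar ends; Omar is clear from here.
Ingrid starts after Nadia ends; Nadia is clear from here.
Hannah starts before Ingrid ends → Ingrid and Hannah overlap.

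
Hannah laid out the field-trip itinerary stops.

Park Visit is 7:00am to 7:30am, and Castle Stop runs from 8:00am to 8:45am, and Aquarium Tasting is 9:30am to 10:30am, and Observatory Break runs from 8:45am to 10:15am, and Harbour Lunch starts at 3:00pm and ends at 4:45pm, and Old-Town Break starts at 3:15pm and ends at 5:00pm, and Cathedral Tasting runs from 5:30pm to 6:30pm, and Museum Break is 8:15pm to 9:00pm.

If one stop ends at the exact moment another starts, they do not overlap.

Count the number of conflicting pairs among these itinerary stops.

2

Sorted by start: Park Visit, Castle Stop, Observatory Break, Aquarium Tasting, Harbour Lunch, Old-Town Break, Cathedral Tasting, Museum Break.
Castle Stop starts after Park Visit ends, so nothing later overlaps Park Visit either.
Observatory Break starts exactly when Castle Stop ends (back-to-back, no overlap), so nothing later overlaps Castle Stop either.
Aquarium Tasting starts before Observatory Break ends → Observatory Break and Aquarium Tasting overlap.
Harbour Lunch starts after Observatory Break ends, so nothing later overlaps Observatory Break either.
Harbour Lunch starts after Aquarium Tasting ends, so nothing later overlaps Aquarium Tasting either.
Old-Town Break starts before Harbour Lunch ends → Harbour Lunch and Old-Town Break overlap.
Cathedral Tasting starts after Harbour Lunch ends, so nothing later overlaps Harbour Lunch either.
Cathedral Tasting starts after Old-Town Break ends, so nothing later overlaps Old-Town Break either.
Museum Break starts after Cathedral Tasting ends.
Overlapping pairs: Aquarium Tasting & Observatory Break, Harbour Lunch & Old-Town Break — 2 in total.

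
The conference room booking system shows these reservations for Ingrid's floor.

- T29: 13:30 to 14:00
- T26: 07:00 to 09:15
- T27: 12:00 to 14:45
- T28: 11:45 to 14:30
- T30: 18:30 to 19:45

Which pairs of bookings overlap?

Sorted by start: T26, T28, T27, T29, T30.
T28 starts after T26 ends; T26 is clear from here.
T27 starts before T28 ends → T28 and T27 overlap.
T29 starts before T28 ends → T28 and T29 overlap.
T30 starts after T28 ends.
T29 starts before T27 ends → T27 and T29 overlap.
T30 starts after T27 ends.
T30 starts after T29 ends.

T27 & T28, T27 & T29, T28 & T29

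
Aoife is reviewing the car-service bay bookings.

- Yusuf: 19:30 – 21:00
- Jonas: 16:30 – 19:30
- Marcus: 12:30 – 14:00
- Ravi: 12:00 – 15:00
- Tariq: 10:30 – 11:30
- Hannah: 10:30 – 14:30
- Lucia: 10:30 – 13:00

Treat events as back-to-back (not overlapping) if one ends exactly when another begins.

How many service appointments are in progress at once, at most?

Sort all start/end points and keep a running count:
10:30 start Hannah → 1
10:30 start Lucia → 2
10:30 start Tariq → 3
11:30 end Tariq → 2
12:00 start Ravi → 3
12:30 start Marcus → 4
13:00 end Lucia → 3
14:00 end Marcus → 2
14:30 end Hannah → 1
15:00 end Ravi → 0
16:30 start Jonas → 1
19:30 end Jonas → 0
19:30 start Yusuf → 1
21:00 end Yusuf → 0
Peak is 4, at 12:30 (Hannah, Lucia, Marcus, Ravi).

4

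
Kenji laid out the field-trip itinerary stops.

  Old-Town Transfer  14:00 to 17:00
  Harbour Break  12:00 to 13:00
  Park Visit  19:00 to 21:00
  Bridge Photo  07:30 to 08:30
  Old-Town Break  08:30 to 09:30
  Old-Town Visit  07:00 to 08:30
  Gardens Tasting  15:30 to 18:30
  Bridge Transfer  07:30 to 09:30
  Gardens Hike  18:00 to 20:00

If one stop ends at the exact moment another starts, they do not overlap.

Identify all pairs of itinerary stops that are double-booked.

Two intervals overlap when each starts before the other ends.
Sorted by start: Old-Town Visit, Bridge Transfer, Bridge Photo, Old-Town Break, Harbour Break, Old-Town Transfer, Gardens Tasting, Gardens Hike, Park Visit.
Bridge Transfer starts before Old-Town Visit ends → Old-Town Visit and Bridge Transfer overlap.
Bridge Photo starts before Old-Town Visit ends → Old-Town Visit and Bridge Photo overlap.
Old-Town Break starts exactly when Old-Town Visit ends (back-to-back, no overlap) — done with Old-Town Visit.
Bridge Photo starts before Bridge Transfer ends → Bridge Transfer and Bridge Photo overlap.
Old-Town Break starts before Bridge Transfer ends → Bridge Transfer and Old-Town Break overlap.
Harbour Break starts after Bridge Transfer ends — done with Bridge Transfer.
Old-Town Break starts exactly when Bridge Photo ends (back-to-back, no overlap) — done with Bridge Photo.
Harbour Break starts after Old-Town Break ends — done with Old-Town Break.
Old-Town Transfer starts after Harbour Break ends — done with Harbour Break.
Gardens Tasting starts before Old-Town Transfer ends → Old-Town Transfer and Gardens Tasting overlap.
Gardens Hike starts after Old-Town Transfer ends — done with Old-Town Transfer.
Gardens Hike starts before Gardens Tasting ends → Gardens Tasting and Gardens Hike overlap.
Park Visit starts after Gardens Tasting ends.
Park Visit starts before Gardens Hike ends → Gardens Hike and Park Visit overlap.

Bridge Photo & Bridge Transfer, Bridge Photo & Old-Town Visit, Bridge Transfer & Old-Town Break, Bridge Transfer & Old-Town Visit, Gardens Hike & Gardens Tasting, Gardens Hike & Park Visit, Gardens Tasting & Old-Town Transfer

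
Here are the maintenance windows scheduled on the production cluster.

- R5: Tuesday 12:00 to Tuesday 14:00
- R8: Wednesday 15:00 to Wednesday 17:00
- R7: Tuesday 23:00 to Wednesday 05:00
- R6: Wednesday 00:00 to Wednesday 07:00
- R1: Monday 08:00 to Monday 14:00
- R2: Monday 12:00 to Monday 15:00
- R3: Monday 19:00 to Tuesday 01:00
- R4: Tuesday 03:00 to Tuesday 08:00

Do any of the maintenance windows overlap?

Two intervals overlap when each starts before the other ends.
Sorted by start: R1, R2, R3, R4, R5, R7, R6, R8.
R2 starts before R1 ends → R1 and R2 overlap.
That's a conflict, so the schedule is not conflict-free.

Yes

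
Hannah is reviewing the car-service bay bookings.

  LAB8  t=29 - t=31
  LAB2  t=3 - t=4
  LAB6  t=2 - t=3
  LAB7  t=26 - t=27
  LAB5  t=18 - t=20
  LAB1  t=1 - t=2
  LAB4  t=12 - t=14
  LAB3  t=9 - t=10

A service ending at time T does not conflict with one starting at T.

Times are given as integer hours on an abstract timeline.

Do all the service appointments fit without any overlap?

Yes

Check each pair: they overlap iff neither finishes before the other starts.
Sorted by start: LAB1, LAB6, LAB2, LAB3, LAB4, LAB5, LAB7, LAB8.
LAB6 starts exactly when LAB1 ends (back-to-back, no overlap), so LAB1 has no further overlaps.
LAB2 starts exactly when LAB6 ends (back-to-back, no overlap), so LAB6 has no further overlaps.
LAB3 starts after LAB2 ends, so LAB2 has no further overlaps.
LAB4 starts after LAB3 ends, so LAB3 has no further overlaps.
LAB5 starts after LAB4 ends, so LAB4 has no further overlaps.
LAB7 starts after LAB5 ends, so LAB5 has no further overlaps.
LAB8 starts after LAB7 ends.
Every pair is clear; the schedule has no overlaps.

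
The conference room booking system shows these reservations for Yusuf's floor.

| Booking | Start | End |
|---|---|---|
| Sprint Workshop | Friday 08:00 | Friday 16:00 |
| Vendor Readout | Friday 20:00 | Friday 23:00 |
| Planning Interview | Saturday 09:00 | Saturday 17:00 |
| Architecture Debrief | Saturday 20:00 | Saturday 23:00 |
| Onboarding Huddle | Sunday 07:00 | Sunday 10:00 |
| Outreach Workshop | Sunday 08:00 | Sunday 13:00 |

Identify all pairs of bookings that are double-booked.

Sorted by start: Sprint Workshop, Vendor Readout, Planning Interview, Architecture Debrief, Onboarding Huddle, Outreach Workshop.
Vendor Readout starts after Sprint Workshop ends — done with Sprint Workshop.
Planning Interview starts after Vendor Readout ends — done with Vendor Readout.
Architecture Debrief starts after Planning Interview ends — done with Planning Interview.
Onboarding Huddle starts after Architecture Debrief ends — done with Architecture Debrief.
Outreach Workshop starts before Onboarding Huddle ends → Onboarding Huddle and Outreach Workshop overlap.

Onboarding Huddle & Outreach Workshop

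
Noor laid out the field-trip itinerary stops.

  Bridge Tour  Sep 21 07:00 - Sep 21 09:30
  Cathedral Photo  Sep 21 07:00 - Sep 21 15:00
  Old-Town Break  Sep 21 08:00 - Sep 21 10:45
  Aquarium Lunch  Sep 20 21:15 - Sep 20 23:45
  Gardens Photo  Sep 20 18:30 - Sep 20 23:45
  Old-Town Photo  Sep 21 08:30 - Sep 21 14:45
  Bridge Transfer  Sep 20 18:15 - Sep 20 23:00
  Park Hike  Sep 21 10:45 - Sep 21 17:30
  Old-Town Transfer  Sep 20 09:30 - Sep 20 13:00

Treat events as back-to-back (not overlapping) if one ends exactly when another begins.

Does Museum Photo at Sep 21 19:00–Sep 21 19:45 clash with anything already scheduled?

Old-Town Transfer: ends Sep 20 13:00 at or before Museum Photo starts Sep 21 19:00 → clear.
Bridge Transfer: ends Sep 20 23:00 at or before Museum Photo starts Sep 21 19:00 → clear.
Gardens Photo: ends Sep 20 23:45 at or before Museum Photo starts Sep 21 19:00 → clear.
Aquarium Lunch: ends Sep 20 23:45 at or before Museum Photo starts Sep 21 19:00 → clear.
Bridge Tour: ends Sep 21 09:30 at or before Museum Photo starts Sep 21 19:00 → clear.
Cathedral Photo: ends Sep 21 15:00 at or before Museum Photo starts Sep 21 19:00 → clear.
Old-Town Break: ends Sep 21 10:45 at or before Museum Photo starts Sep 21 19:00 → clear.
Old-Town Photo: ends Sep 21 14:45 at or before Museum Photo starts Sep 21 19:00 → clear.
Park Hike: ends Sep 21 17:30 at or before Museum Photo starts Sep 21 19:00 → clear.

No — it doesn't clash with anything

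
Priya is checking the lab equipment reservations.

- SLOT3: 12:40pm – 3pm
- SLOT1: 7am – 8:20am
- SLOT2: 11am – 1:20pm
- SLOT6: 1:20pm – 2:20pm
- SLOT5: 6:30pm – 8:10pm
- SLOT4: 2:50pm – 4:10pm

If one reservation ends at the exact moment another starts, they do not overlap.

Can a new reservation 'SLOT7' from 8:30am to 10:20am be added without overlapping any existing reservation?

Yes — the slot is free

SLOT1: ends 8:20am at or before SLOT7 starts 8:30am → clear.
SLOT2: starts 11am at or after SLOT7 ends 10:20am → clear.
SLOT3: starts 12:40pm at or after SLOT7 ends 10:20am → clear.
SLOT6: starts 1:20pm at or after SLOT7 ends 10:20am → clear.
SLOT4: starts 2:50pm at or after SLOT7 ends 10:20am → clear.
SLOT5: starts 6:30pm at or after SLOT7 ends 10:20am → clear.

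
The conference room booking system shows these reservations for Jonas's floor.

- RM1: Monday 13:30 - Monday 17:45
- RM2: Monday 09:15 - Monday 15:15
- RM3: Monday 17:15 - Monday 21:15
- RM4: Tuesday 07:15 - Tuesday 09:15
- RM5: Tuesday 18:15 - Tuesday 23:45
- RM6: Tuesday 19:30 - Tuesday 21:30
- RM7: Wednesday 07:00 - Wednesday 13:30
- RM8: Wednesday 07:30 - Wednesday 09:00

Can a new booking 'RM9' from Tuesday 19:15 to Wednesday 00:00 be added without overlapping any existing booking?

No — it overlaps RM5, RM6

RM2: ends Monday 15:15 at or before RM9 starts Tuesday 19:15 → clear.
RM1: ends Monday 17:45 at or before RM9 starts Tuesday 19:15 → clear.
RM3: ends Monday 21:15 at or before RM9 starts Tuesday 19:15 → clear.
RM4: ends Tuesday 09:15 at or before RM9 starts Tuesday 19:15 → clear.
RM5: starts Tuesday 18:15 before RM9 ends Wednesday 00:00, and ends Tuesday 23:45 after RM9 starts Tuesday 19:15 → overlap.
RM6: starts Tuesday 19:30 before RM9 ends Wednesday 00:00, and ends Tuesday 21:30 after RM9 starts Tuesday 19:15 → overlap.
RM7: starts Wednesday 07:00 at or after RM9 ends Wednesday 00:00 → clear.
RM8: starts Wednesday 07:30 at or after RM9 ends Wednesday 00:00 → clear.
RM9 overlaps RM5, RM6.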